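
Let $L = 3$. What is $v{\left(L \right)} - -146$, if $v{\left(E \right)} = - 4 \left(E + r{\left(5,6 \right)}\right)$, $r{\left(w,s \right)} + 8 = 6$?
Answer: $142$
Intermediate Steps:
$r{\left(w,s \right)} = -2$ ($r{\left(w,s \right)} = -8 + 6 = -2$)
$v{\left(E \right)} = 8 - 4 E$ ($v{\left(E \right)} = - 4 \left(E - 2\right) = - 4 \left(-2 + E\right) = 8 - 4 E$)
$v{\left(L \right)} - -146 = \left(8 - 12\right) - -146 = \left(8 - 12\right) + 146 = -4 + 146 = 142$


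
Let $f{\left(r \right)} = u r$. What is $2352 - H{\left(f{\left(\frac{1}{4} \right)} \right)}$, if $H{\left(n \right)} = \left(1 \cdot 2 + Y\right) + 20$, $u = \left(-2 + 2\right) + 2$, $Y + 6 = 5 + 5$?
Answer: $2326$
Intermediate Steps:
$Y = 4$ ($Y = -6 + \left(5 + 5\right) = -6 + 10 = 4$)
$u = 2$ ($u = 0 + 2 = 2$)
$f{\left(r \right)} = 2 r$
$H{\left(n \right)} = 26$ ($H{\left(n \right)} = \left(1 \cdot 2 + 4\right) + 20 = \left(2 + 4\right) + 20 = 6 + 20 = 26$)
$2352 - H{\left(f{\left(\frac{1}{4} \right)} \right)} = 2352 - 26 = 2326$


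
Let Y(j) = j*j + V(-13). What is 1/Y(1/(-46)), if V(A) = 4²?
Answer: 2116/33857 ≈ 0.062498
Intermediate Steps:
V(A) = 16
Y(j) = 16 + j² (Y(j) = j*j + 16 = j² + 16 = 16 + j²)
1/Y(1/(-46)) = 1/(16 + (1/(-46))²) = 1/(16 + (-1/46)²) = 1/(16 + 1/2116) = 1/(33857/2116) = 2116/33857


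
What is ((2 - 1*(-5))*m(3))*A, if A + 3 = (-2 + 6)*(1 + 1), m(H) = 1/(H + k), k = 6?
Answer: 35/9 ≈ 3.8889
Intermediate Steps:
m(H) = 1/(6 + H) (m(H) = 1/(H + 6) = 1/(6 + H))
A = 5 (A = -3 + (-2 + 6)*(1 + 1) = -3 + 4*2 = -3 + 8 = 5)
((2 - 1*(-5))*m(3))*A = ((2 - 1*(-5))/(6 + 3))*5 = ((2 + 5)/9)*5 = (7*(⅑))*5 = (7/9)*5 = 35/9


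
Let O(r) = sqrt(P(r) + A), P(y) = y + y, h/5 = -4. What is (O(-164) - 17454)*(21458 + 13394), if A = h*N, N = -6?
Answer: -608306808 + 139408*I*sqrt(13) ≈ -6.0831e+8 + 5.0264e+5*I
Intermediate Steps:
h = -20 (h = 5*(-4) = -20)
A = 120 (A = -20*(-6) = 120)
P(y) = 2*y
O(r) = sqrt(120 + 2*r) (O(r) = sqrt(2*r + 120) = sqrt(120 + 2*r))
(O(-164) - 17454)*(21458 + 13394) = (sqrt(120 + 2*(-164)) - 17454)*(21458 + 13394) = (sqrt(120 - 328) - 17454)*34852 = (sqrt(-208) - 17454)*34852 = (4*I*sqrt(13) - 17454)*34852 = (-17454 + 4*I*sqrt(13))*34852 = -608306808 + 139408*I*sqrt(13)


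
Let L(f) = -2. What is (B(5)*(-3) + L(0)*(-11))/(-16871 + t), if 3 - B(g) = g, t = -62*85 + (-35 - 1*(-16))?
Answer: -7/5540 ≈ -0.0012635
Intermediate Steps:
t = -5289 (t = -5270 + (-35 + 16) = -5270 - 19 = -5289)
B(g) = 3 - g
(B(5)*(-3) + L(0)*(-11))/(-16871 + t) = ((3 - 1*5)*(-3) - 2*(-11))/(-16871 - 5289) = ((3 - 5)*(-3) + 22)/(-22160) = (-2*(-3) + 22)*(-1/22160) = (6 + 22)*(-1/22160) = 28*(-1/22160) = -7/5540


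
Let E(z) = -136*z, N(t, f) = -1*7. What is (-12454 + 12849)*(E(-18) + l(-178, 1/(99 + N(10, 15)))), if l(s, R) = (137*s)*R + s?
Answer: 36429665/46 ≈ 7.9195e+5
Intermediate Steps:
N(t, f) = -7
l(s, R) = s + 137*R*s (l(s, R) = 137*R*s + s = s + 137*R*s)
(-12454 + 12849)*(E(-18) + l(-178, 1/(99 + N(10, 15)))) = (-12454 + 12849)*(-136*(-18) - 178*(1 + 137/(99 - 7))) = 395*(2448 - 178*(1 + 137/92)) = 395*(2448 - 178*229/92) = 395*(2448 - 20381/46) = 395*(92227/46) = 36429665/46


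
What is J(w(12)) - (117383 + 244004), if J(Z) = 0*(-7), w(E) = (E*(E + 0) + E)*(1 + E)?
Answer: -361387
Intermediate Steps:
w(E) = (1 + E)*(E + E²) (w(E) = (E*E + E)*(1 + E) = (E² + E)*(1 + E) = (E + E²)*(1 + E) = (1 + E)*(E + E²))
J(Z) = 0
J(w(12)) - (117383 + 244004) = 0 - (117383 + 244004) = 0 - 1*361387 = 0 - 361387 = -361387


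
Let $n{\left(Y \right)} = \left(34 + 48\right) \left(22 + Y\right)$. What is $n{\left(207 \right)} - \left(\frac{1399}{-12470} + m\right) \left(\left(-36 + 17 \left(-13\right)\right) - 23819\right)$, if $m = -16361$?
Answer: $- \frac{2455912623792}{6235} \approx -3.9389 \cdot 10^{8}$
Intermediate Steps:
$n{\left(Y \right)} = 1804 + 82 Y$ ($n{\left(Y \right)} = 82 \left(22 + Y\right) = 1804 + 82 Y$)
$n{\left(207 \right)} - \left(\frac{1399}{-12470} + m\right) \left(\left(-36 + 17 \left(-13\right)\right) - 23819\right) = \left(1804 + 82 \cdot 207\right) - \left(\frac{1399}{-12470} - 16361\right) \left(\left(-36 + 17 \left(-13\right)\right) - 23819\right) = \left(1804 + 16974\right) - \left(1399 \left(- \frac{1}{12470}\right) - 16361\right) \left(\left(-36 - 221\right) - 23819\right) = 18778 - \left(- \frac{1399}{12470} - 16361\right) \left(-257 - 23819\right) = 18778 - \left(- \frac{204023069}{12470}\right) \left(-24076\right) = 18778 - \frac{2456029704622}{6235} = - \frac{2455912623792}{6235}$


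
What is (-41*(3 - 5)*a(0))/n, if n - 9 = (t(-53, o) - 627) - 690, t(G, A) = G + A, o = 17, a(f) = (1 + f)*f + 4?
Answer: -41/168 ≈ -0.24405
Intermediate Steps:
a(f) = 4 + f*(1 + f) (a(f) = f*(1 + f) + 4 = 4 + f*(1 + f))
t(G, A) = A + G
n = -1344 (n = 9 + (((17 - 53) - 627) - 690) = 9 + ((-36 - 627) - 690) = 9 + (-663 - 690) = 9 - 1353 = -1344)
(-41*(3 - 5)*a(0))/n = -41*(3 - 5)*(4 + 0 + 0²)/(-1344) = -(-82)*(4 + 0 + 0)*(-1/1344) = -(-82)*4*(-1/1344) = -41*(-8)*(-1/1344) = 328*(-1/1344) = -41/168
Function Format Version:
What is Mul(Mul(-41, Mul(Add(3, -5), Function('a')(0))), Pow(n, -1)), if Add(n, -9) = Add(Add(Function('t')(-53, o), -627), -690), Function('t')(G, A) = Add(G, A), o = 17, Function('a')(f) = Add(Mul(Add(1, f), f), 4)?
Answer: Rational(-41, 168) ≈ -0.24405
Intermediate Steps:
Function('a')(f) = Add(4, Mul(f, Add(1, f))) (Function('a')(f) = Add(Mul(f, Add(1, f)), 4) = Add(4, Mul(f, Add(1, f))))
Function('t')(G, A) = Add(A, G)
n = -1344 (n = Add(9, Add(Add(Add(17, -53), -627), -690)) = Add(9, Add(Add(-36, -627), -690)) = Add(9, Add(-663, -690)) = Add(9, -1353) = -1344)
Mul(Mul(-41, Mul(Add(3, -5), Function('a')(0))), Pow(n, -1)) = Mul(Mul(-41, Mul(Add(3, -5), Add(4, 0, Pow(0, 2)))), Pow(-1344, -1)) = Mul(Mul(-41, Mul(-2, Add(4, 0, 0))), Rational(-1, 1344)) = Mul(Mul(-41, Mul(-2, 4)), Rational(-1, 1344)) = Mul(Mul(-41, -8), Rational(-1, 1344)) = Mul(328, Rational(-1, 1344)) = Rational(-41, 168)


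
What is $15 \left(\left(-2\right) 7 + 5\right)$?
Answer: $-135$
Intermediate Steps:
$15 \left(\left(-2\right) 7 + 5\right) = 15 \left(-14 + 5\right) = 15 \left(-9\right) = -135$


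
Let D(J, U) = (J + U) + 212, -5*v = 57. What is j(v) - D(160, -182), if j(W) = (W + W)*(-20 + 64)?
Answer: -5966/5 ≈ -1193.2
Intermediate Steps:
v = -57/5 (v = -⅕*57 = -57/5 ≈ -11.400)
D(J, U) = 212 + J + U
j(W) = 88*W (j(W) = (2*W)*44 = 88*W)
j(v) - D(160, -182) = 88*(-57/5) - (212 + 160 - 182) = -5016/5 - 1*190 = -5016/5 - 190 = -5966/5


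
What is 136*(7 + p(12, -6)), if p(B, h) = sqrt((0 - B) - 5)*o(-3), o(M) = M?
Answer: 952 - 408*I*sqrt(17) ≈ 952.0 - 1682.2*I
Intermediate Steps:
p(B, h) = -3*sqrt(-5 - B) (p(B, h) = sqrt((0 - B) - 5)*(-3) = sqrt(-B - 5)*(-3) = sqrt(-5 - B)*(-3) = -3*sqrt(-5 - B))
136*(7 + p(12, -6)) = 136*(7 - 3*sqrt(-5 - 1*12)) = 136*(7 - 3*sqrt(-5 - 12)) = 136*(7 - 3*I*sqrt(17)) = 952 - 408*I*sqrt(17)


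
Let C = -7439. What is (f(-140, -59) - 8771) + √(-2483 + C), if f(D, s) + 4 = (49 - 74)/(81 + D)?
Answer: -517700/59 + 11*I*√82 ≈ -8774.6 + 99.609*I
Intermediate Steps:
f(D, s) = -4 - 25/(81 + D) (f(D, s) = -4 + (49 - 74)/(81 + D) = -4 - 25/(81 + D))
(f(-140, -59) - 8771) + √(-2483 + C) = ((-349 - 4*(-140))/(81 - 140) - 8771) + √(-2483 - 7439) = ((-349 + 560)/(-59) - 8771) + √(-9922) = (-1/59*211 - 8771) + 11*I*√82 = (-211/59 - 8771) + 11*I*√82 = -517700/59 + 11*I*√82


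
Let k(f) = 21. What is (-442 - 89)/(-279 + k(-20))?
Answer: 177/86 ≈ 2.0581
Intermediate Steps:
(-442 - 89)/(-279 + k(-20)) = (-442 - 89)/(-279 + 21) = -531/(-258) = -531*(-1/258) = 177/86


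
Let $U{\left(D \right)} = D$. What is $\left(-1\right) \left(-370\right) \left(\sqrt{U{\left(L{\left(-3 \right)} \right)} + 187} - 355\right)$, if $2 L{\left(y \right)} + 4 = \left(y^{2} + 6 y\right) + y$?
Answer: $-131350 + 370 \sqrt{179} \approx -1.264 \cdot 10^{5}$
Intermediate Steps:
$L{\left(y \right)} = -2 + \frac{y^{2}}{2} + \frac{7 y}{2}$ ($L{\left(y \right)} = -2 + \frac{\left(y^{2} + 6 y\right) + y}{2} = -2 + \frac{y^{2} + 7 y}{2} = -2 + \left(\frac{y^{2}}{2} + \frac{7 y}{2}\right) = -2 + \frac{y^{2}}{2} + \frac{7 y}{2}$)
$\left(-1\right) \left(-370\right) \left(\sqrt{U{\left(L{\left(-3 \right)} \right)} + 187} - 355\right) = \left(-1\right) \left(-370\right) \left(\sqrt{\left(-2 + \frac{\left(-3\right)^{2}}{2} + \frac{7}{2} \left(-3\right)\right) + 187} - 355\right) = 370 \left(\sqrt{\left(-2 + \frac{1}{2} \cdot 9 - \frac{21}{2}\right) + 187} - 355\right) = 370 \left(\sqrt{\left(-2 + \frac{9}{2} - \frac{21}{2}\right) + 187} - 355\right) = 370 \left(\sqrt{-8 + 187} - 355\right) = 370 \left(\sqrt{179} - 355\right) = 370 \left(-355 + \sqrt{179}\right) = -131350 + 370 \sqrt{179}$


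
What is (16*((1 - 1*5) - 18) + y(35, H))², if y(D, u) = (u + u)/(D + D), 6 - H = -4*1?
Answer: 6061444/49 ≈ 1.2370e+5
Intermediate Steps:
H = 10 (H = 6 - (-4) = 6 - 1*(-4) = 6 + 4 = 10)
y(D, u) = u/D (y(D, u) = (2*u)/((2*D)) = (2*u)*(1/(2*D)) = u/D)
(16*((1 - 1*5) - 18) + y(35, H))² = (16*((1 - 1*5) - 18) + 10/35)² = (16*((1 - 5) - 18) + 10*(1/35))² = (16*(-4 - 18) + 2/7)² = (16*(-22) + 2/7)² = (-352 + 2/7)² = (-2462/7)² = 6061444/49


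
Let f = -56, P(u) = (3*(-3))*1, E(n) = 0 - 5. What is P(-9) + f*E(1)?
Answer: 271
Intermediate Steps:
E(n) = -5
P(u) = -9 (P(u) = -9*1 = -9)
P(-9) + f*E(1) = -9 - 56*(-5) = -9 + 280 = 271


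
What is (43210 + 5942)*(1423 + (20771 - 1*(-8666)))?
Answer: 1516830720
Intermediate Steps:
(43210 + 5942)*(1423 + (20771 - 1*(-8666))) = 49152*(1423 + (20771 + 8666)) = 49152*(1423 + 29437) = 49152*30860 = 1516830720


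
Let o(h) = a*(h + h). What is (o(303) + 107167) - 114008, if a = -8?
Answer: -11689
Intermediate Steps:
o(h) = -16*h (o(h) = -8*(h + h) = -16*h)
(o(303) + 107167) - 114008 = (-16*303 + 107167) - 114008 = (-4848 + 107167) - 114008 = 102319 - 114008 = -11689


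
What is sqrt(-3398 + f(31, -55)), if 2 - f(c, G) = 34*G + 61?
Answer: 23*I*sqrt(3) ≈ 39.837*I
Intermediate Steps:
f(c, G) = -59 - 34*G (f(c, G) = 2 - (34*G + 61) = 2 - (61 + 34*G) = 2 + (-61 - 34*G) = -59 - 34*G)
sqrt(-3398 + f(31, -55)) = sqrt(-3398 + (-59 - 34*(-55))) = sqrt(-3398 + (-59 + 1870)) = sqrt(-3398 + 1811) = sqrt(-1587) = 23*I*sqrt(3)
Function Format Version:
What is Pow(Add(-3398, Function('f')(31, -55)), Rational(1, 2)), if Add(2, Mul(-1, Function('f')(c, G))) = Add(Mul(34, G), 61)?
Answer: Mul(23, I, Pow(3, Rational(1, 2))) ≈ Mul(39.837, I)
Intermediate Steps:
Function('f')(c, G) = Add(-59, Mul(-34, G)) (Function('f')(c, G) = Add(2, Mul(-1, Add(Mul(34, G), 61))) = Add(2, Mul(-1, Add(61, Mul(34, G)))) = Add(2, Add(-61, Mul(-34, G))) = Add(-59, Mul(-34, G)))
Pow(Add(-3398, Function('f')(31, -55)), Rational(1, 2)) = Pow(Add(-3398, Add(-59, Mul(-34, -55))), Rational(1, 2)) = Pow(Add(-3398, Add(-59, 1870)), Rational(1, 2)) = Pow(Add(-3398, 1811), Rational(1, 2)) = Pow(-1587, Rational(1, 2)) = Mul(23, I, Pow(3, Rational(1, 2)))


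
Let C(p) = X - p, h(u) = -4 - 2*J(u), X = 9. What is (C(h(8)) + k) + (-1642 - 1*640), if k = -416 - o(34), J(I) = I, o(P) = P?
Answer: -2703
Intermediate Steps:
h(u) = -4 - 2*u
C(p) = 9 - p
k = -450 (k = -416 - 1*34 = -416 - 34 = -450)
(C(h(8)) + k) + (-1642 - 1*640) = ((9 - (-4 - 2*8)) - 450) + (-1642 - 1*640) = ((9 - (-4 - 16)) - 450) + (-1642 - 640) = ((9 - 1*(-20)) - 450) - 2282 = ((9 + 20) - 450) - 2282 = (29 - 450) - 2282 = -421 - 2282 = -2703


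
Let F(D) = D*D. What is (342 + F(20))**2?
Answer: 550564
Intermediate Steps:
F(D) = D**2
(342 + F(20))**2 = (342 + 20**2)**2 = (342 + 400)**2 = 742**2 = 550564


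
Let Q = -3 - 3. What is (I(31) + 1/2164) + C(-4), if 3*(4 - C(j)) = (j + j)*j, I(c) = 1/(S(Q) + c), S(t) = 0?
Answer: -1335095/201252 ≈ -6.6339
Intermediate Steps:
Q = -6
I(c) = 1/c (I(c) = 1/(0 + c) = 1/c)
C(j) = 4 - 2*j²/3 (C(j) = 4 - (j + j)*j/3 = 4 - 2*j*j/3 = 4 - 2*j²/3)
(I(31) + 1/2164) + C(-4) = (1/31 + 1/2164) + (4 - ⅔*(-4)²) = (1/31 + 1/2164) + (4 - ⅔*16) = 2195/67084 + (4 - 32/3) = 2195/67084 - 20/3 = -1335095/201252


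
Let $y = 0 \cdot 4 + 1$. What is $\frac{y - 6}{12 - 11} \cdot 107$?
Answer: $-535$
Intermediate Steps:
$y = 1$ ($y = 0 + 1 = 1$)
$\frac{y - 6}{12 - 11} \cdot 107 = \frac{1 - 6}{12 - 11} \cdot 107 = - \frac{5}{1} \cdot 107 = \left(-5\right) 1 \cdot 107 = \left(-5\right) 107 = -535$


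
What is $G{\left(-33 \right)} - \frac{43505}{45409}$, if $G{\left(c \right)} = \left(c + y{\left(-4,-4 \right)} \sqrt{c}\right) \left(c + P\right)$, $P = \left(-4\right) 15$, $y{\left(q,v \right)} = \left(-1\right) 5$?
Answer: $\frac{19902388}{6487} + 465 i \sqrt{33} \approx 3068.0 + 2671.2 i$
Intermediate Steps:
$y{\left(q,v \right)} = -5$
$P = -60$
$G{\left(c \right)} = \left(-60 + c\right) \left(c - 5 \sqrt{c}\right)$ ($G{\left(c \right)} = \left(c - 5 \sqrt{c}\right) \left(c - 60\right) = \left(c - 5 \sqrt{c}\right) \left(-60 + c\right) = \left(-60 + c\right) \left(c - 5 \sqrt{c}\right)$)
$G{\left(-33 \right)} - \frac{43505}{45409} = \left(\left(-33\right)^{2} - -1980 - 5 \left(-33\right)^{\frac{3}{2}} + 300 \sqrt{-33}\right) - \frac{43505}{45409} = \left(1089 + 1980 - 5 \left(- 33 i \sqrt{33}\right) + 300 i \sqrt{33}\right) - 43505 \cdot \frac{1}{45409} = \left(1089 + 1980 + 165 i \sqrt{33} + 300 i \sqrt{33}\right) - \frac{6215}{6487} = \left(3069 + 465 i \sqrt{33}\right) - \frac{6215}{6487} = \frac{19902388}{6487} + 465 i \sqrt{33}$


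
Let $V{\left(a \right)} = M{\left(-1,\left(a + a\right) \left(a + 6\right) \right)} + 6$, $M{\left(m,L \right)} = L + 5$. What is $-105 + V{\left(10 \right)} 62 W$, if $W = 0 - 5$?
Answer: $-102715$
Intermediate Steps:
$W = -5$ ($W = 0 - 5 = -5$)
$M{\left(m,L \right)} = 5 + L$
$V{\left(a \right)} = 11 + 2 a \left(6 + a\right)$ ($V{\left(a \right)} = \left(5 + \left(a + a\right) \left(a + 6\right)\right) + 6 = \left(5 + 2 a \left(6 + a\right)\right) + 6 = 11 + 2 a \left(6 + a\right)$)
$-105 + V{\left(10 \right)} 62 W = -105 + \left(11 + 2 \cdot 10 \left(6 + 10\right)\right) 62 \left(-5\right) = -105 + \left(11 + 2 \cdot 10 \cdot 16\right) \left(-310\right) = -105 + \left(11 + 320\right) \left(-310\right) = -105 + 331 \left(-310\right) = -105 - 102610 = -102715$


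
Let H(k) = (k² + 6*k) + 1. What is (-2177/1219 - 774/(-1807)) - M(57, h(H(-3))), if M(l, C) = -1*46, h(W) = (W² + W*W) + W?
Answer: 98335385/2202733 ≈ 44.642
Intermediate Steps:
H(k) = 1 + k² + 6*k
h(W) = W + 2*W² (h(W) = (W² + W²) + W = 2*W² + W = W + 2*W²)
M(l, C) = -46
(-2177/1219 - 774/(-1807)) - M(57, h(H(-3))) = (-2177/1219 - 774/(-1807)) - 1*(-46) = (-2177*1/1219 - 774*(-1/1807)) + 46 = (-2177/1219 + 774/1807) + 46 = -2990333/2202733 + 46 = 98335385/2202733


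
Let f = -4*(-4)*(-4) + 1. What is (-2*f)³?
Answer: 2000376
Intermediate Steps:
f = -63 (f = 16*(-4) + 1 = -64 + 1 = -63)
(-2*f)³ = (-2*(-63))³ = 126³ = 2000376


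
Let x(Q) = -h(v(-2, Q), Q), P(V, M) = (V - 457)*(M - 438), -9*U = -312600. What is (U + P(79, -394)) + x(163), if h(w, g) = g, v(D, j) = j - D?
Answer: 1047199/3 ≈ 3.4907e+5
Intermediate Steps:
U = 104200/3 (U = -⅑*(-312600) = 104200/3 ≈ 34733.)
P(V, M) = (-457 + V)*(-438 + M)
x(Q) = -Q
(U + P(79, -394)) + x(163) = (104200/3 + (200166 - 457*(-394) - 438*79 - 394*79)) - 1*163 = (104200/3 + (200166 + 180058 - 34602 - 31126)) - 163 = (104200/3 + 314496) - 163 = 1047688/3 - 163 = 1047199/3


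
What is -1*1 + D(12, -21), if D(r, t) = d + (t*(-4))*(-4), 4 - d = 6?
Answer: -339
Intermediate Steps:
d = -2 (d = 4 - 1*6 = 4 - 6 = -2)
D(r, t) = -2 + 16*t (D(r, t) = -2 + (t*(-4))*(-4) = -2 - 4*t*(-4) = -2 + 16*t)
-1*1 + D(12, -21) = -1*1 + (-2 + 16*(-21)) = -1 + (-2 - 336) = -1 - 338 = -339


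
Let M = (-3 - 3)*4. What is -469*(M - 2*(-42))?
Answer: -28140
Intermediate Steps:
M = -24 (M = -6*4 = -24)
-469*(M - 2*(-42)) = -469*(-24 - 2*(-42)) = -469*(-24 + 84) = -469*60 = -28140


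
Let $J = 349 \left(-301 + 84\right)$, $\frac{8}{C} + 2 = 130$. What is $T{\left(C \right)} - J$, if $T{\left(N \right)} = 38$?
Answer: $75771$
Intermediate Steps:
$C = \frac{1}{16}$ ($C = \frac{8}{-2 + 130} = \frac{8}{128} = 8 \cdot \frac{1}{128} = \frac{1}{16} \approx 0.0625$)
$J = -75733$ ($J = 349 \left(-217\right) = -75733$)
$T{\left(C \right)} - J = 38 - -75733 = 38 + 75733 = 75771$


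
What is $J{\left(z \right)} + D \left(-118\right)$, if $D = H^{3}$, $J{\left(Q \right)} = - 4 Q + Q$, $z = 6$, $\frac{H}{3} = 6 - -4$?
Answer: $-3186018$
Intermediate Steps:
$H = 30$ ($H = 3 \left(6 - -4\right) = 3 \left(6 + 4\right) = 3 \cdot 10 = 30$)
$J{\left(Q \right)} = - 3 Q$
$D = 27000$ ($D = 30^{3} = 27000$)
$J{\left(z \right)} + D \left(-118\right) = \left(-3\right) 6 + 27000 \left(-118\right) = -18 - 3186000 = -3186018$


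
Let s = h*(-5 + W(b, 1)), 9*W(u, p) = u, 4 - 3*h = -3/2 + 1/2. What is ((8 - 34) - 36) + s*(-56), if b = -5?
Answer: 12326/27 ≈ 456.52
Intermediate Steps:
h = 5/3 (h = 4/3 - (-3/2 + 1/2)/3 = 4/3 - 1/3*(-1) = 4/3 + 1/3 = 5/3 ≈ 1.6667)
W(u, p) = u/9
s = -250/27 (s = 5*(-5 + (1/9)*(-5))/3 = 5*(-5 - 5/9)/3 = (5/3)*(-50/9) = -250/27 ≈ -9.2593)
((8 - 34) - 36) + s*(-56) = ((8 - 34) - 36) - 250/27*(-56) = (-26 - 36) + 14000/27 = -62 + 14000/27 = 12326/27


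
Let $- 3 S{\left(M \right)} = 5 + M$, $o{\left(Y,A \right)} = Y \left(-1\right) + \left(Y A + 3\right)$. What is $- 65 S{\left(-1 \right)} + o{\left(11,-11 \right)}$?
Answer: $- \frac{127}{3} \approx -42.333$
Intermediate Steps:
$o{\left(Y,A \right)} = 3 - Y + A Y$ ($o{\left(Y,A \right)} = - Y + \left(A Y + 3\right) = - Y + \left(3 + A Y\right) = 3 - Y + A Y$)
$S{\left(M \right)} = - \frac{5}{3} - \frac{M}{3}$ ($S{\left(M \right)} = - \frac{5 + M}{3} = - \frac{5}{3} - \frac{M}{3}$)
$- 65 S{\left(-1 \right)} + o{\left(11,-11 \right)} = - 65 \left(- \frac{5}{3} - - \frac{1}{3}\right) - 129 = - 65 \left(- \frac{5}{3} + \frac{1}{3}\right) - 129 = \left(-65\right) \left(- \frac{4}{3}\right) - 129 = \frac{260}{3} - 129 = - \frac{127}{3}$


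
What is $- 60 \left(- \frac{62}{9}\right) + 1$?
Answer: $\frac{1243}{3} \approx 414.33$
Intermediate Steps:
$- 60 \left(- \frac{62}{9}\right) + 1 = - 60 \left(\left(-62\right) \frac{1}{9}\right) + 1 = \left(-60\right) \left(- \frac{62}{9}\right) + 1 = \frac{1240}{3} + 1 = \frac{1243}{3}$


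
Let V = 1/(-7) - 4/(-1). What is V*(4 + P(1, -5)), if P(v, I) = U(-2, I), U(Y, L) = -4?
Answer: 0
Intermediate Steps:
P(v, I) = -4
V = 27/7 (V = 1*(-⅐) - 4*(-1) = -⅐ + 4 = 27/7 ≈ 3.8571)
V*(4 + P(1, -5)) = 27*(4 - 4)/7 = (27/7)*0 = 0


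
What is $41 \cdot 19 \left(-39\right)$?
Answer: $-30381$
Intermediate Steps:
$41 \cdot 19 \left(-39\right) = 779 \left(-39\right) = -30381$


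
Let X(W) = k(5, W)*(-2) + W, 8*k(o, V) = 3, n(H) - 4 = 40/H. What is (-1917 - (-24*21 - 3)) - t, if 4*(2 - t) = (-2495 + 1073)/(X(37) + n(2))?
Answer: -341714/241 ≈ -1417.9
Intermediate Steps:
n(H) = 4 + 40/H
k(o, V) = 3/8 (k(o, V) = (⅛)*3 = 3/8)
X(W) = -¾ + W (X(W) = (3/8)*(-2) + W = -¾ + W)
t = 1904/241 (t = 2 - (-2495 + 1073)/(4*((-¾ + 37) + (4 + 40/2))) = 2 - (-711)/(2*(145/4 + (4 + 40*(½)))) = 2 - (-711)/(2*(145/4 + (4 + 20))) = 2 - (-711)/(2*(145/4 + 24)) = 2 - (-711)/(2*241/4) = 2 - (-711)*4/(2*241) = 2 - ¼*(-5688/241) = 2 + 1422/241 = 1904/241 ≈ 7.9004)
(-1917 - (-24*21 - 3)) - t = (-1917 - (-24*21 - 3)) - 1*1904/241 = (-1917 - (-504 - 3)) - 1904/241 = (-1917 - 1*(-507)) - 1904/241 = (-1917 + 507) - 1904/241 = -1410 - 1904/241 = -341714/241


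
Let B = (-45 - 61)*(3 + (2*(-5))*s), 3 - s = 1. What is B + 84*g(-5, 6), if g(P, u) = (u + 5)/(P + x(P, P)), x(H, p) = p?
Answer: 8548/5 ≈ 1709.6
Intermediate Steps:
s = 2 (s = 3 - 1*1 = 3 - 1 = 2)
g(P, u) = (5 + u)/(2*P) (g(P, u) = (u + 5)/(P + P) = (5 + u)/((2*P)) = (5 + u)*(1/(2*P)) = (5 + u)/(2*P))
B = 1802 (B = (-45 - 61)*(3 + (2*(-5))*2) = -106*(3 - 10*2) = -106*(3 - 20) = -106*(-17) = 1802)
B + 84*g(-5, 6) = 1802 + 84*((1/2)*(5 + 6)/(-5)) = 1802 + 84*((1/2)*(-1/5)*11) = 1802 + 84*(-11/10) = 1802 - 462/5 = 8548/5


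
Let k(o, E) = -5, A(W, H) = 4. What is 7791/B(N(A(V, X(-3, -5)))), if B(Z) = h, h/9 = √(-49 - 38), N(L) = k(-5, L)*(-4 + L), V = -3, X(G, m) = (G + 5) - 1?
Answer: -2597*I*√87/261 ≈ -92.809*I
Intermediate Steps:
X(G, m) = 4 + G (X(G, m) = (5 + G) - 1 = 4 + G)
N(L) = 20 - 5*L (N(L) = -5*(-4 + L) = 20 - 5*L)
h = 9*I*√87 (h = 9*√(-49 - 38) = 9*√(-87) = 9*(I*√87) = 9*I*√87 ≈ 83.946*I)
B(Z) = 9*I*√87
7791/B(N(A(V, X(-3, -5)))) = 7791/((9*I*√87)) = 7791*(-I*√87/783) = -2597*I*√87/261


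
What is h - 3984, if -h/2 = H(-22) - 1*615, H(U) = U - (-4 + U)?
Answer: -2762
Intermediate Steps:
H(U) = 4 (H(U) = U + (4 - U) = 4)
h = 1222 (h = -2*(4 - 1*615) = -2*(4 - 615) = -2*(-611) = 1222)
h - 3984 = 1222 - 3984 = -2762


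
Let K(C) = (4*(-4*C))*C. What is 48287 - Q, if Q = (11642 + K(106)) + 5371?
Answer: 211050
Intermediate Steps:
K(C) = -16*C² (K(C) = (-16*C)*C = -16*C²)
Q = -162763 (Q = (11642 - 16*106²) + 5371 = (11642 - 16*11236) + 5371 = (11642 - 179776) + 5371 = -168134 + 5371 = -162763)
48287 - Q = 48287 - 1*(-162763) = 48287 + 162763 = 211050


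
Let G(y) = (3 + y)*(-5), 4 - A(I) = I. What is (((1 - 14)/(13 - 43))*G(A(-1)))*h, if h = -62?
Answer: 3224/3 ≈ 1074.7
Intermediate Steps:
A(I) = 4 - I
G(y) = -15 - 5*y
(((1 - 14)/(13 - 43))*G(A(-1)))*h = (((1 - 14)/(13 - 43))*(-15 - 5*(4 - 1*(-1))))*(-62) = ((-13/(-30))*(-15 - 5*(4 + 1)))*(-62) = ((-13*(-1/30))*(-15 - 5*5))*(-62) = (13*(-15 - 25)/30)*(-62) = ((13/30)*(-40))*(-62) = -52/3*(-62) = 3224/3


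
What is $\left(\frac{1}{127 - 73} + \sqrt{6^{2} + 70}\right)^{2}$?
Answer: $\frac{309097}{2916} + \frac{\sqrt{106}}{27} \approx 106.38$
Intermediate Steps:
$\left(\frac{1}{127 - 73} + \sqrt{6^{2} + 70}\right)^{2} = \left(\frac{1}{54} + \sqrt{36 + 70}\right)^{2} = \left(\frac{1}{54} + \sqrt{106}\right)^{2}$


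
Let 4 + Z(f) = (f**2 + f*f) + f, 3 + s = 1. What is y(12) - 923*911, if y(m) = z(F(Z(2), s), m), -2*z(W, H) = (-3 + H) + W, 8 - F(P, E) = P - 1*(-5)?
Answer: -840856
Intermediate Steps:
s = -2 (s = -3 + 1 = -2)
Z(f) = -4 + f + 2*f**2 (Z(f) = -4 + ((f**2 + f*f) + f) = -4 + ((f**2 + f**2) + f) = -4 + (2*f**2 + f) = -4 + (f + 2*f**2) = -4 + f + 2*f**2)
F(P, E) = 3 - P (F(P, E) = 8 - (P - 1*(-5)) = 8 - (P + 5) = 8 - (5 + P) = 8 + (-5 - P) = 3 - P)
z(W, H) = 3/2 - H/2 - W/2 (z(W, H) = -((-3 + H) + W)/2 = -(-3 + H + W)/2 = 3/2 - H/2 - W/2)
y(m) = 3 - m/2 (y(m) = 3/2 - m/2 - (3 - (-4 + 2 + 2*2**2))/2 = 3/2 - m/2 - (3 - (-4 + 2 + 2*4))/2 = 3/2 - m/2 - (3 - (-4 + 2 + 8))/2 = 3/2 - m/2 - (3 - 1*6)/2 = 3/2 - m/2 - (3 - 6)/2 = 3/2 - m/2 - 1/2*(-3) = 3/2 - m/2 + 3/2 = 3 - m/2)
y(12) - 923*911 = (3 - 1/2*12) - 923*911 = (3 - 6) - 840853 = -3 - 840853 = -840856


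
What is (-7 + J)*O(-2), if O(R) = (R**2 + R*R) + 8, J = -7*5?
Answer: -672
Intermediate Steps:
J = -35
O(R) = 8 + 2*R**2 (O(R) = (R**2 + R**2) + 8 = 2*R**2 + 8 = 8 + 2*R**2)
(-7 + J)*O(-2) = (-7 - 35)*(8 + 2*(-2)**2) = -42*(8 + 2*4) = -42*(8 + 8) = -42*16 = -672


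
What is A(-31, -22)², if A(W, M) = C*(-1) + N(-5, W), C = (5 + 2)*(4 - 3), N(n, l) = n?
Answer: 144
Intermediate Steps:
C = 7 (C = 7*1 = 7)
A(W, M) = -12 (A(W, M) = 7*(-1) - 5 = -7 - 5 = -12)
A(-31, -22)² = (-12)² = 144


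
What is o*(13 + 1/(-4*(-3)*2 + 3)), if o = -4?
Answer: -1408/27 ≈ -52.148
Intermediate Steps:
o*(13 + 1/(-4*(-3)*2 + 3)) = -4*(13 + 1/(-4*(-3)*2 + 3)) = -4*(13 + 1/(12*2 + 3)) = -4*(13 + 1/(24 + 3)) = -4*(13 + 1/27) = -4*352/27 = -1408/27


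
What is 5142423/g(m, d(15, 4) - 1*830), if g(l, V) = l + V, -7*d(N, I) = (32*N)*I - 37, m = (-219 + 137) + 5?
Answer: -1714141/392 ≈ -4372.8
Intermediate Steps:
m = -77 (m = -82 + 5 = -77)
d(N, I) = 37/7 - 32*I*N/7 (d(N, I) = -((32*N)*I - 37)/7 = -(32*I*N - 37)/7 = -(-37 + 32*I*N)/7 = 37/7 - 32*I*N/7)
g(l, V) = V + l
5142423/g(m, d(15, 4) - 1*830) = 5142423/(((37/7 - 32/7*4*15) - 1*830) - 77) = 5142423/(((37/7 - 1920/7) - 830) - 77) = 5142423/((-269 - 830) - 77) = 5142423/(-1099 - 77) = 5142423/(-1176) = 5142423*(-1/1176) = -1714141/392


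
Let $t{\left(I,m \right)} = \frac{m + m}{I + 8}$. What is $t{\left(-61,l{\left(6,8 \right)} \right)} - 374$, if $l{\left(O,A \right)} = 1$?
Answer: $- \frac{19824}{53} \approx -374.04$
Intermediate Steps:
$t{\left(I,m \right)} = \frac{2 m}{8 + I}$
$t{\left(-61,l{\left(6,8 \right)} \right)} - 374 = 2 \cdot 1 \frac{1}{8 - 61} - 374 = 2 \cdot 1 \frac{1}{-53} + \left(-1583 + 1209\right) = 2 \cdot 1 \left(- \frac{1}{53}\right) - 374 = - \frac{2}{53} - 374 = - \frac{19824}{53}$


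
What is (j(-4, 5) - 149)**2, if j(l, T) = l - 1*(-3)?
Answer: 22500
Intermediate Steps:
j(l, T) = 3 + l (j(l, T) = l + 3 = 3 + l)
(j(-4, 5) - 149)**2 = ((3 - 4) - 149)**2 = (-1 - 149)**2 = (-150)**2 = 22500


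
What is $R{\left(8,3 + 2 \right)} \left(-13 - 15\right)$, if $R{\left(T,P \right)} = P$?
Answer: $-140$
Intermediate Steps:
$R{\left(8,3 + 2 \right)} \left(-13 - 15\right) = \left(3 + 2\right) \left(-13 - 15\right) = 5 \left(-28\right) = -140$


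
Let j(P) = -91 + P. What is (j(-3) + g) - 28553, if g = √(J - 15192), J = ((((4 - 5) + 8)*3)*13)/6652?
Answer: -28647 + 59*I*√48278553/3326 ≈ -28647.0 + 123.26*I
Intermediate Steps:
J = 273/6652 (J = (((-1 + 8)*3)*13)*(1/6652) = ((7*3)*13)*(1/6652) = (21*13)*(1/6652) = 273*(1/6652) = 273/6652 ≈ 0.041040)
g = 59*I*√48278553/3326 (g = √(273/6652 - 15192) = √(-101056911/6652) = 59*I*√48278553/3326 ≈ 123.26*I)
(j(-3) + g) - 28553 = ((-91 - 3) + 59*I*√48278553/3326) - 28553 = (-94 + 59*I*√48278553/3326) - 28553 = -28647 + 59*I*√48278553/3326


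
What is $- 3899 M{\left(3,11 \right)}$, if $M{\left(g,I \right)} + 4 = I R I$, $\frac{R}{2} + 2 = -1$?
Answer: $2846270$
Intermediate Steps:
$R = -6$ ($R = -4 + 2 \left(-1\right) = -4 - 2 = -6$)
$M{\left(g,I \right)} = -4 - 6 I^{2}$ ($M{\left(g,I \right)} = -4 + I \left(-6\right) I = -4 + - 6 I I = -4 - 6 I^{2}$)
$- 3899 M{\left(3,11 \right)} = - 3899 \left(-4 - 6 \cdot 11^{2}\right) = - 3899 \left(-4 - 726\right) = \left(-3899\right) \left(-730\right) = 2846270$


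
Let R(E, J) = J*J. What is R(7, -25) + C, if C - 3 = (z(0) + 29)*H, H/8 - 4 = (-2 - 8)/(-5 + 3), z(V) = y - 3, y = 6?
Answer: 2932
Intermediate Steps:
z(V) = 3 (z(V) = 6 - 3 = 3)
R(E, J) = J**2
H = 72 (H = 32 + 8*((-2 - 8)/(-5 + 3)) = 32 + 8*(-10/(-2)) = 32 + 8*(-10*(-1/2)) = 32 + 8*5 = 32 + 40 = 72)
C = 2307 (C = 3 + (3 + 29)*72 = 3 + 32*72 = 3 + 2304 = 2307)
R(7, -25) + C = (-25)**2 + 2307 = 625 + 2307 = 2932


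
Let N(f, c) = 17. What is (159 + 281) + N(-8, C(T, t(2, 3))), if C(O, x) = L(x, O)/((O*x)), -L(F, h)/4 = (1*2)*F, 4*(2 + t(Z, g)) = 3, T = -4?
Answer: 457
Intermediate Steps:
t(Z, g) = -5/4 (t(Z, g) = -2 + (1/4)*3 = -2 + 3/4 = -5/4)
L(F, h) = -8*F (L(F, h) = -4*1*2*F = -8*F)
C(O, x) = -8/O (C(O, x) = (-8*x)/((O*x)) = (-8*x)*(1/(O*x)) = -8/O)
(159 + 281) + N(-8, C(T, t(2, 3))) = (159 + 281) + 17 = 440 + 17 = 457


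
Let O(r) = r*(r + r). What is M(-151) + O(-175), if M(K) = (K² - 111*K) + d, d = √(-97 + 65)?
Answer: 100812 + 4*I*√2 ≈ 1.0081e+5 + 5.6569*I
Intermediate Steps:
d = 4*I*√2 (d = √(-32) = 4*I*√2 ≈ 5.6569*I)
O(r) = 2*r² (O(r) = r*(2*r) = 2*r²)
M(K) = K² - 111*K + 4*I*√2 (M(K) = (K² - 111*K) + 4*I*√2 = K² - 111*K + 4*I*√2)
M(-151) + O(-175) = ((-151)² - 111*(-151) + 4*I*√2) + 2*(-175)² = (22801 + 16761 + 4*I*√2) + 2*30625 = (39562 + 4*I*√2) + 61250 = 100812 + 4*I*√2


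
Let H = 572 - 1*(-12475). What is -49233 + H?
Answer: -36186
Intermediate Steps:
H = 13047 (H = 572 + 12475 = 13047)
-49233 + H = -49233 + 13047 = -36186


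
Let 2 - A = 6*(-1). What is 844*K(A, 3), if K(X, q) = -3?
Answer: -2532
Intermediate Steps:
A = 8 (A = 2 - 6*(-1) = 2 - 1*(-6) = 2 + 6 = 8)
844*K(A, 3) = 844*(-3) = -2532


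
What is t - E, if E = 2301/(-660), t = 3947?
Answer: 869107/220 ≈ 3950.5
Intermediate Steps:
E = -767/220 (E = 2301*(-1/660) = -767/220 ≈ -3.4864)
t - E = 3947 - 1*(-767/220) = 3947 + 767/220 = 869107/220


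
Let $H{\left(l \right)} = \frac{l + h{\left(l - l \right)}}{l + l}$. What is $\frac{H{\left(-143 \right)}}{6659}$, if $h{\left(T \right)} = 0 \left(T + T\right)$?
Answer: $\frac{1}{13318} \approx 7.5086 \cdot 10^{-5}$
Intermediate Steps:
$h{\left(T \right)} = 0$ ($h{\left(T \right)} = 0 \cdot 2 T = 0$)
$H{\left(l \right)} = \frac{1}{2}$ ($H{\left(l \right)} = \frac{l + 0}{l + l} = \frac{l}{2 l} = l \frac{1}{2 l} = \frac{1}{2}$)
$\frac{H{\left(-143 \right)}}{6659} = \frac{1}{2 \cdot 6659} = \frac{1}{2} \cdot \frac{1}{6659} = \frac{1}{13318}$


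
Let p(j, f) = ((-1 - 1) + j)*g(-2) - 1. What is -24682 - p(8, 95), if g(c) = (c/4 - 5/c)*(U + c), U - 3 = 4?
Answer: -24741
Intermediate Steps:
U = 7 (U = 3 + 4 = 7)
g(c) = (7 + c)*(-5/c + c/4) (g(c) = (c/4 - 5/c)*(7 + c) = (-5/c + c/4)*(7 + c) = (7 + c)*(-5/c + c/4))
p(j, f) = -21 + 10*j (p(j, f) = ((-1 - 1) + j)*((¼)*(-140 - 2*(-20 + (-2)² + 7*(-2)))/(-2)) - 1 = (-2 + j)*((¼)*(-½)*(-140 - 2*(-20 + 4 - 14))) - 1 = (-2 + j)*((¼)*(-½)*(-140 - 2*(-30))) - 1 = (-2 + j)*((¼)*(-½)*(-140 + 60)) - 1 = (-2 + j)*((¼)*(-½)*(-80)) - 1 = (-2 + j)*10 - 1 = (-20 + 10*j) - 1 = -21 + 10*j)
-24682 - p(8, 95) = -24682 - (-21 + 10*8) = -24682 - (-21 + 80) = -24682 - 1*59 = -24682 - 59 = -24741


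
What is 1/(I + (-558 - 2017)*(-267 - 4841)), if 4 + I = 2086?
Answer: 1/13155182 ≈ 7.6016e-8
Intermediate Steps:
I = 2082 (I = -4 + 2086 = 2082)
1/(I + (-558 - 2017)*(-267 - 4841)) = 1/(2082 + (-558 - 2017)*(-267 - 4841)) = 1/(2082 - 2575*(-5108)) = 1/(2082 + 13153100) = 1/13155182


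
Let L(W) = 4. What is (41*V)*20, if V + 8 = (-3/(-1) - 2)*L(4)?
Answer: -3280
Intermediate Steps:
V = -4 (V = -8 + (-3/(-1) - 2)*4 = -8 + (-3*(-1) - 2)*4 = -8 + (3 - 2)*4 = -8 + 1*4 = -8 + 4 = -4)
(41*V)*20 = (41*(-4))*20 = -164*20 = -3280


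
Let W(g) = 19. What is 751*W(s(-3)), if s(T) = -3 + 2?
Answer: 14269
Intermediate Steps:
s(T) = -1
751*W(s(-3)) = 751*19 = 14269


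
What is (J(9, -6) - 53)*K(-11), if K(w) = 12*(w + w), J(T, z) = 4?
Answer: 12936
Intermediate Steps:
K(w) = 24*w (K(w) = 12*(2*w) = 24*w)
(J(9, -6) - 53)*K(-11) = (4 - 53)*(24*(-11)) = -49*(-264) = 12936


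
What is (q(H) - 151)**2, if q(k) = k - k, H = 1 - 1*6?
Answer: 22801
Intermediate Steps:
H = -5 (H = 1 - 6 = -5)
q(k) = 0
(q(H) - 151)**2 = (0 - 151)**2 = (-151)**2 = 22801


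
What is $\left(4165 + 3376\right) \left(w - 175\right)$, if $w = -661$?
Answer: $-6304276$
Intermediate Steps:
$\left(4165 + 3376\right) \left(w - 175\right) = \left(4165 + 3376\right) \left(-661 - 175\right) = 7541 \left(-836\right) = -6304276$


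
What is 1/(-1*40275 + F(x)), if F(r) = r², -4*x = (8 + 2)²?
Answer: -1/39650 ≈ -2.5221e-5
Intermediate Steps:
x = -25 (x = -(8 + 2)²/4 = -¼*10² = -¼*100 = -25)
1/(-1*40275 + F(x)) = 1/(-1*40275 + (-25)²) = 1/(-40275 + 625) = 1/(-39650) = -1/39650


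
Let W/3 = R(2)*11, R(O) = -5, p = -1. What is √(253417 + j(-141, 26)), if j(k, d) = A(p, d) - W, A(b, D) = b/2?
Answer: √1014326/2 ≈ 503.57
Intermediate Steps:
A(b, D) = b/2 (A(b, D) = b*(½) = b/2)
W = -165 (W = 3*(-5*11) = 3*(-55) = -165)
j(k, d) = 329/2 (j(k, d) = (½)*(-1) - 1*(-165) = -½ + 165 = 329/2)
√(253417 + j(-141, 26)) = √(253417 + 329/2) = √(507163/2) = √1014326/2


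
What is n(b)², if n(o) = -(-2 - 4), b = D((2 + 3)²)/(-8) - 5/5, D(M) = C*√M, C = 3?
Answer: 36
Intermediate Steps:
D(M) = 3*√M
b = -23/8 (b = (3*√((2 + 3)²))/(-8) - 5/5 = (3*√(5²))*(-⅛) - 5*⅕ = (3*√25)*(-⅛) - 1 = (3*5)*(-⅛) - 1 = 15*(-⅛) - 1 = -15/8 - 1 = -23/8 ≈ -2.8750)
n(o) = 6 (n(o) = -1*(-6) = 6)
n(b)² = 6² = 36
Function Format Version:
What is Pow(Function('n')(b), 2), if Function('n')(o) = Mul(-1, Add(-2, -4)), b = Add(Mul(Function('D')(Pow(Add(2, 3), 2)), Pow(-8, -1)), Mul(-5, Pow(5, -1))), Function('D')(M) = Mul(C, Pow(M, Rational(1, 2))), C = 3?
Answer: 36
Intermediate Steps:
Function('D')(M) = Mul(3, Pow(M, Rational(1, 2)))
b = Rational(-23, 8) (b = Add(Mul(Mul(3, Pow(Pow(Add(2, 3), 2), Rational(1, 2))), Pow(-8, -1)), Mul(-5, Pow(5, -1))) = Add(Mul(Mul(3, Pow(Pow(5, 2), Rational(1, 2))), Rational(-1, 8)), Mul(-5, Rational(1, 5))) = Add(Mul(Mul(3, Pow(25, Rational(1, 2))), Rational(-1, 8)), -1) = Add(Mul(Mul(3, 5), Rational(-1, 8)), -1) = Add(Mul(15, Rational(-1, 8)), -1) = Add(Rational(-15, 8), -1) = Rational(-23, 8) ≈ -2.8750)
Function('n')(o) = 6 (Function('n')(o) = Mul(-1, -6) = 6)
Pow(Function('n')(b), 2) = Pow(6, 2) = 36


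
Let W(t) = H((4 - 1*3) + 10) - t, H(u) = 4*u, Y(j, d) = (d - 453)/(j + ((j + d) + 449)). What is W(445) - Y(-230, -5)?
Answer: -3437/8 ≈ -429.63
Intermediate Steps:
Y(j, d) = (-453 + d)/(449 + d + 2*j) (Y(j, d) = (-453 + d)/(j + ((d + j) + 449)) = (-453 + d)/(j + (449 + d + j)) = (-453 + d)/(449 + d + 2*j))
W(t) = 44 - t (W(t) = 4*((4 - 1*3) + 10) - t = 4*((4 - 3) + 10) - t = 4*(1 + 10) - t = 4*11 - t = 44 - t)
W(445) - Y(-230, -5) = (44 - 1*445) - (-453 - 5)/(449 - 5 + 2*(-230)) = (44 - 445) - (-458)/(449 - 5 - 460) = -401 - (-458)/(-16) = -401 - (-1)*(-458)/16 = -401 - 1*229/8 = -401 - 229/8 = -3437/8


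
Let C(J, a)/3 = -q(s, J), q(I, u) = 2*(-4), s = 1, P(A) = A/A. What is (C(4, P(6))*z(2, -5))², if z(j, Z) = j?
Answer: 2304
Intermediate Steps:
P(A) = 1
q(I, u) = -8
C(J, a) = 24 (C(J, a) = 3*(-1*(-8)) = 3*8 = 24)
(C(4, P(6))*z(2, -5))² = (24*2)² = 48² = 2304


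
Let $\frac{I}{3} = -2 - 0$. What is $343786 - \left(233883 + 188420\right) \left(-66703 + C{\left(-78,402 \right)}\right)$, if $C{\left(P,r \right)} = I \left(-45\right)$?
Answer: $28055198985$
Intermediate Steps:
$I = -6$ ($I = 3 \left(-2 - 0\right) = 3 \left(-2 + 0\right) = 3 \left(-2\right) = -6$)
$C{\left(P,r \right)} = 270$ ($C{\left(P,r \right)} = \left(-6\right) \left(-45\right) = 270$)
$343786 - \left(233883 + 188420\right) \left(-66703 + C{\left(-78,402 \right)}\right) = 343786 - \left(233883 + 188420\right) \left(-66703 + 270\right) = 343786 - 422303 \left(-66433\right) = 343786 - -28054855199 = 343786 + 28054855199 = 28055198985$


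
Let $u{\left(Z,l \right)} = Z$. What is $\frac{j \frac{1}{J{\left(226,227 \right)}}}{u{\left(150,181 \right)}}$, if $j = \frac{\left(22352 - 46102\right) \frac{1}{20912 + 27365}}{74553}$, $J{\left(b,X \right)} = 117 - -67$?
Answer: $- \frac{475}{1986755739912} \approx -2.3908 \cdot 10^{-10}$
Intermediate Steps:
$J{\left(b,X \right)} = 184$ ($J{\left(b,X \right)} = 117 + 67 = 184$)
$j = - \frac{23750}{3599195181}$ ($j = - \frac{23750}{48277} \cdot \frac{1}{74553} = \left(-23750\right) \frac{1}{48277} \cdot \frac{1}{74553} = \left(- \frac{23750}{48277}\right) \frac{1}{74553} = - \frac{23750}{3599195181} \approx -6.5987 \cdot 10^{-6}$)
$\frac{j \frac{1}{J{\left(226,227 \right)}}}{u{\left(150,181 \right)}} = \frac{\left(- \frac{23750}{3599195181}\right) \frac{1}{184}}{150} = \left(- \frac{23750}{3599195181}\right) \frac{1}{184} \cdot \frac{1}{150} = \left(- \frac{11875}{331125956652}\right) \frac{1}{150} = - \frac{475}{1986755739912}$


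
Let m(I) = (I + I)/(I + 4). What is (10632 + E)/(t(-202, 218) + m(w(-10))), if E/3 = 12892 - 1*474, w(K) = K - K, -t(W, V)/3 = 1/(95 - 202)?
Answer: 1707934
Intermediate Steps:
t(W, V) = 3/107 (t(W, V) = -3/(95 - 202) = -3/(-107) = -3*(-1/107) = 3/107)
w(K) = 0
m(I) = 2*I/(4 + I) (m(I) = (2*I)/(4 + I) = 2*I/(4 + I))
E = 37254 (E = 3*(12892 - 1*474) = 3*(12892 - 474) = 3*12418 = 37254)
(10632 + E)/(t(-202, 218) + m(w(-10))) = (10632 + 37254)/(3/107 + 2*0/(4 + 0)) = 47886/(3/107 + 2*0/4) = 47886/(3/107 + 2*0*(1/4)) = 47886/(3/107 + 0) = 47886/(3/107) = 47886*(107/3) = 1707934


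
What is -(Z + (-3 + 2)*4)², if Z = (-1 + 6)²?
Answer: -441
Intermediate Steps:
Z = 25 (Z = 5² = 25)
-(Z + (-3 + 2)*4)² = -(25 + (-3 + 2)*4)² = -(25 - 1*4)² = -(25 - 4)² = -1*21² = -1*441 = -441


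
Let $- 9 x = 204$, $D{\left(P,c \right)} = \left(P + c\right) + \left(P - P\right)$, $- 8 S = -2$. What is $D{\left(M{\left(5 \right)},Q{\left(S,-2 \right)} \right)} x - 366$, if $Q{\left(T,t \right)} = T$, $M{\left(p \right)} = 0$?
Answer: $- \frac{1115}{3} \approx -371.67$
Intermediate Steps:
$S = \frac{1}{4}$ ($S = \left(- \frac{1}{8}\right) \left(-2\right) = \frac{1}{4} \approx 0.25$)
$D{\left(P,c \right)} = P + c$ ($D{\left(P,c \right)} = \left(P + c\right) + 0 = P + c$)
$x = - \frac{68}{3}$ ($x = \left(- \frac{1}{9}\right) 204 = - \frac{68}{3} \approx -22.667$)
$D{\left(M{\left(5 \right)},Q{\left(S,-2 \right)} \right)} x - 366 = \left(0 + \frac{1}{4}\right) \left(- \frac{68}{3}\right) - 366 = \frac{1}{4} \left(- \frac{68}{3}\right) - 366 = - \frac{17}{3} - 366 = - \frac{1115}{3}$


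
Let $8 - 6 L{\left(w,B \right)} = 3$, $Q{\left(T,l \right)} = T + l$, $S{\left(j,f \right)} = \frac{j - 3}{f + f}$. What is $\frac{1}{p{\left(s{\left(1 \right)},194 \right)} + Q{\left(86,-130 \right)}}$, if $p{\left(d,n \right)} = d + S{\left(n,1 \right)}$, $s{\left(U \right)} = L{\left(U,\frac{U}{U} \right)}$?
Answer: $\frac{3}{157} \approx 0.019108$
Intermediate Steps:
$S{\left(j,f \right)} = \frac{-3 + j}{2 f}$
$L{\left(w,B \right)} = \frac{5}{6}$ ($L{\left(w,B \right)} = \frac{4}{3} - \frac{1}{2} = \frac{5}{6}$)
$s{\left(U \right)} = \frac{5}{6}$
$p{\left(d,n \right)} = - \frac{3}{2} + d + \frac{n}{2}$ ($p{\left(d,n \right)} = d + \frac{-3 + n}{2 \cdot 1} = d + \frac{1}{2} \cdot 1 \left(-3 + n\right) = d + \left(- \frac{3}{2} + \frac{n}{2}\right) = - \frac{3}{2} + d + \frac{n}{2}$)
$\frac{1}{p{\left(s{\left(1 \right)},194 \right)} + Q{\left(86,-130 \right)}} = \frac{1}{\left(- \frac{3}{2} + \frac{5}{6} + \frac{1}{2} \cdot 194\right) + \left(86 - 130\right)} = \frac{1}{\left(- \frac{3}{2} + \frac{5}{6} + 97\right) - 44} = \frac{1}{\frac{289}{3} - 44} = \frac{1}{\frac{157}{3}} = \frac{3}{157}$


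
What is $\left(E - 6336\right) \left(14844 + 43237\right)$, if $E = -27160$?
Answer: $-1945481176$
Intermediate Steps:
$\left(E - 6336\right) \left(14844 + 43237\right) = \left(-27160 - 6336\right) \left(14844 + 43237\right) = \left(-33496\right) 58081 = -1945481176$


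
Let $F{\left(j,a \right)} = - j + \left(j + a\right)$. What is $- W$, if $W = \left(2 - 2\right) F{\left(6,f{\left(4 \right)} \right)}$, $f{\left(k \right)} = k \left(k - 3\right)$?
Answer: $0$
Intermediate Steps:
$f{\left(k \right)} = k \left(-3 + k\right)$
$F{\left(j,a \right)} = a$ ($F{\left(j,a \right)} = - j + \left(a + j\right) = a$)
$W = 0$ ($W = \left(2 - 2\right) 4 \left(-3 + 4\right) = 0 \cdot 4 \cdot 1 = 0 \cdot 4 = 0$)
$- W = \left(-1\right) 0 = 0$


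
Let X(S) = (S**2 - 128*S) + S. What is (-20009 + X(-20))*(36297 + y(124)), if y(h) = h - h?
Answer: -619553493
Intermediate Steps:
X(S) = S**2 - 127*S
y(h) = 0
(-20009 + X(-20))*(36297 + y(124)) = (-20009 - 20*(-127 - 20))*(36297 + 0) = (-20009 - 20*(-147))*36297 = (-20009 + 2940)*36297 = -17069*36297 = -619553493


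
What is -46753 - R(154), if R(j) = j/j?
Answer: -46754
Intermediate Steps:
R(j) = 1
-46753 - R(154) = -46753 - 1*1 = -46753 - 1 = -46754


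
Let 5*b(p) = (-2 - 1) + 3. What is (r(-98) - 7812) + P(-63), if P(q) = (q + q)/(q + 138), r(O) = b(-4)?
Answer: -195342/25 ≈ -7813.7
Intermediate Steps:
b(p) = 0 (b(p) = ((-2 - 1) + 3)/5 = (-3 + 3)/5 = (⅕)*0 = 0)
r(O) = 0
P(q) = 2*q/(138 + q) (P(q) = (2*q)/(138 + q) = 2*q/(138 + q))
(r(-98) - 7812) + P(-63) = (0 - 7812) + 2*(-63)/(138 - 63) = -7812 + 2*(-63)/75 = -7812 + 2*(-63)*(1/75) = -7812 - 42/25 = -195342/25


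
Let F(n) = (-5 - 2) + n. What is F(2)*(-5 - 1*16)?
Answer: 105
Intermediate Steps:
F(n) = -7 + n
F(2)*(-5 - 1*16) = (-7 + 2)*(-5 - 1*16) = -5*(-5 - 16) = -5*(-21) = 105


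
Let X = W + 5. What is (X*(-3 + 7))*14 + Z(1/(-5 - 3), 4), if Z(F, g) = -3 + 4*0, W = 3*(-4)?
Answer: -395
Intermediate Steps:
W = -12
X = -7 (X = -12 + 5 = -7)
Z(F, g) = -3 (Z(F, g) = -3 + 0 = -3)
(X*(-3 + 7))*14 + Z(1/(-5 - 3), 4) = -7*(-3 + 7)*14 - 3 = -7*4*14 - 3 = -28*14 - 3 = -392 - 3 = -395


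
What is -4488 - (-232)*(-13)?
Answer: -7504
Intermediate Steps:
-4488 - (-232)*(-13) = -4488 - 1*3016 = -4488 - 3016 = -7504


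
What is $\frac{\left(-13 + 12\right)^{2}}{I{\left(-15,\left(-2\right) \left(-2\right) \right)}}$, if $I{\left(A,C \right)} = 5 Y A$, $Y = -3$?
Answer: $\frac{1}{225} \approx 0.0044444$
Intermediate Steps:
$I{\left(A,C \right)} = - 15 A$ ($I{\left(A,C \right)} = 5 \left(-3\right) A = - 15 A$)
$\frac{\left(-13 + 12\right)^{2}}{I{\left(-15,\left(-2\right) \left(-2\right) \right)}} = \frac{\left(-13 + 12\right)^{2}}{\left(-15\right) \left(-15\right)} = \frac{\left(-1\right)^{2}}{225} = 1 \cdot \frac{1}{225} = \frac{1}{225}$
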